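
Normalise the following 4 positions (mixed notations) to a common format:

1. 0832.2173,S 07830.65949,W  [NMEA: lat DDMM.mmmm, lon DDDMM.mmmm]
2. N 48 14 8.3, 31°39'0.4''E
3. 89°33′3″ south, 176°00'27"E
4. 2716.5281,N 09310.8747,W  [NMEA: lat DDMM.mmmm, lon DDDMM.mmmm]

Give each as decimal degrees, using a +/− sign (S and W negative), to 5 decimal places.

Point 1:
  Latitude: split at 2 digits → 08° and 32.2173′; 8 + 32.2173/60 = 8.536955
  S → negative
  Lon: split at 3 digits → 078° and 30.65949′; 78 + 30.65949/60 = 78.510992
  hemisphere W, so the sign is −
Point 2:
  Lat: 48° + 14/60 + 8.3/3600 = 48 + 0.233333 + 0.002306 = 48.235639
  N → positive
  Longitude: 31 + 39/60 + 0.4/3600 = 31.650111
  E → positive
Point 3:
  φ: 89° + 33/60 + 3/3600 = 89 + 0.550000 + 0.000833 = 89.550833
  hemisphere S, so the sign is −
  Longitude: 0′ + 27″ = 0.45000′; 176 + 0.45000/60 = 176.007500
  E ⇒ keep positive
Point 4:
  Lat: degrees = first 2 digits = 27, minutes = 16.5281; 27 + 16.5281/60 = 27.275468
  N ⇒ keep positive
  Longitude: split at 3 digits → 093° and 10.8747′; 93 + 10.8747/60 = 93.181245
  W ⇒ negate

1. -8.53696, -78.51099
2. 48.23564, 31.65011
3. -89.55083, 176.00750
4. 27.27547, -93.18125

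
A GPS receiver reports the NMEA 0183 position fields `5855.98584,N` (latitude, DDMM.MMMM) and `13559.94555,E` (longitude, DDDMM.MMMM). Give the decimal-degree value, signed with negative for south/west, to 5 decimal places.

58.93310, 135.99909

φ: split at 2 digits → 58° and 55.98584′; 58 + 55.98584/60 = 58.933097
N ⇒ keep positive
λ: degrees = first 3 digits = 135, minutes = 59.94555; 135 + 59.94555/60 = 135.999093
E ⇒ keep positive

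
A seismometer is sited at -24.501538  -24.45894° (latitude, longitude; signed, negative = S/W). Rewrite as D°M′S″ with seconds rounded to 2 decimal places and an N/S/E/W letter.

24°30′5.54″ S, 24°27′32.18″ W

Latitude is negative → S; |value| = 24.501538
Lat: whole degrees 24; 30.09228′ → 30′ and 5.5368″
Longitude is negative → W; |value| = 24.458940
Lon: 0.458940° → 27.53640′; 0.53640 × 60 = 32.1840″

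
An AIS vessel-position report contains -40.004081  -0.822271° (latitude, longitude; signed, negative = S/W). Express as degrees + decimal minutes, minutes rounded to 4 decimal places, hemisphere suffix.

Latitude is negative → S; |value| = 40.004081
φ: minutes = (40.004081 − 40) × 60 = 0.244860
Longitude is negative → W; |value| = 0.822271
λ: 0° + 0.822271 × 60 = 0° 49.336260′

40° 0.2449′ S, 0° 49.3363′ W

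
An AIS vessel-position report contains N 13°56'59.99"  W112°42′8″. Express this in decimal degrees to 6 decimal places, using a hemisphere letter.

Lat: 13 + 56/60 + 59.99/3600 = 13.9499972
λ: 112 + 42/60 + 8/3600 = 112.7022222

13.949997° N, 112.702222° W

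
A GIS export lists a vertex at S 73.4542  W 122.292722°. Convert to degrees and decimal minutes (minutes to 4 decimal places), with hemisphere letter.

73° 27.2520′ S, 122° 17.5633′ W

Latitude: fractional part 0.454200 → 27.252000 minutes
Longitude: 122° + 0.292722 × 60 = 122° 17.563320′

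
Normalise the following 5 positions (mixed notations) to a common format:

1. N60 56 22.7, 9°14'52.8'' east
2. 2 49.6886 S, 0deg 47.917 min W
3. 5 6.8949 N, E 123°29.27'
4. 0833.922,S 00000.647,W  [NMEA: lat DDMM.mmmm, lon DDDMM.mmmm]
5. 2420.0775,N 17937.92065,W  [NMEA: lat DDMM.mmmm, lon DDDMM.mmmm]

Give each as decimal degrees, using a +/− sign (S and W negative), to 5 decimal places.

1. 60.93964, 9.24800
2. -2.82814, -0.79862
3. 5.11492, 123.48783
4. -8.56537, -0.01078
5. 24.33463, -179.63201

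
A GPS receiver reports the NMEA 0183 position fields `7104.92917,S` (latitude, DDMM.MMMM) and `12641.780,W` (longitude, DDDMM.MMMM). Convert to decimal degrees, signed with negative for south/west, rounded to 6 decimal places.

-71.082153, -126.696333

φ: split at 2 digits → 71° and 4.92917′; 71 + 4.92917/60 = 71.0821528
hemisphere S, so the sign is −
λ: degrees = first 3 digits = 126, minutes = 41.78; 126 + 41.78/60 = 126.6963333
W → negative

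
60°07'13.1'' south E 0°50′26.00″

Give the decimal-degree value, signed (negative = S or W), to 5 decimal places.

-60.12031, 0.84056

Lat: 7′ + 13.1″ = 7.21833′; 60 + 7.21833/60 = 60.120306
hemisphere S, so the sign is −
Longitude: 0° + 50/60 + 26/3600 = 0 + 0.833333 + 0.007222 = 0.840556
E ⇒ keep positive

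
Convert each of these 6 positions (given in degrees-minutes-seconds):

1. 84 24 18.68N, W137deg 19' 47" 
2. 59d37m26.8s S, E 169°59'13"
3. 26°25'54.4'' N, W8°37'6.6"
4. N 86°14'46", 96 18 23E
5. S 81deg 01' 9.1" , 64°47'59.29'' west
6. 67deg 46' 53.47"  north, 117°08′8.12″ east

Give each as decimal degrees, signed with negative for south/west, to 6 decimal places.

Point 1:
  Latitude: 84° + 24/60 + 18.68/3600 = 84 + 0.400000 + 0.005189 = 84.4051889
  N → positive
  λ: 137° + 19/60 + 47/3600 = 137 + 0.316667 + 0.013056 = 137.3297222
  W → negative
Point 2:
  Lat: 37′ + 26.8″ = 37.44667′; 59 + 37.44667/60 = 59.6241111
  S → negative
  Lon: 169° + 59/60 + 13/3600 = 169 + 0.983333 + 0.003611 = 169.9869444
  E → positive
Point 3:
  Latitude: 26° + 25/60 + 54.4/3600 = 26 + 0.416667 + 0.015111 = 26.4317778
  N → positive
  λ: 8 + 37/60 + 6.6/3600 = 8.6185000
  W → negative
Point 4:
  φ: 14′ + 46″ = 14.76667′; 86 + 14.76667/60 = 86.2461111
  N ⇒ keep positive
  Longitude: 18′ + 23″ = 18.38333′; 96 + 18.38333/60 = 96.3063889
  E → positive
Point 5:
  φ: 81 + 1/60 + 9.1/3600 = 81.0191944
  S ⇒ negate
  Lon: 64° + 47/60 + 59.29/3600 = 64 + 0.783333 + 0.016469 = 64.7998028
  W → negative
Point 6:
  φ: 67° + 46/60 + 53.47/3600 = 67 + 0.766667 + 0.014853 = 67.7815194
  N → positive
  λ: 117° + 8/60 + 8.12/3600 = 117 + 0.133333 + 0.002256 = 117.1355889
  E ⇒ keep positive

1. 84.405189, -137.329722
2. -59.624111, 169.986944
3. 26.431778, -8.618500
4. 86.246111, 96.306389
5. -81.019194, -64.799803
6. 67.781519, 117.135589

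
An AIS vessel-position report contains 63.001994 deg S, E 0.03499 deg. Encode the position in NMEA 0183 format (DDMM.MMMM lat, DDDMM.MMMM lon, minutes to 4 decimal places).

φ: minutes = (63.001994 − 63) × 60 = 0.119640
Lon: fractional part 0.034990 → 2.099400 minutes

6300.1196,S / 00002.0994,E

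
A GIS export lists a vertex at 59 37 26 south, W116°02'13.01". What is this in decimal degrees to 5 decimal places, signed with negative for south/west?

Latitude: 37′ + 26″ = 37.43333′; 59 + 37.43333/60 = 59.623889
S ⇒ negate
Longitude: 2′ + 13.01″ = 2.21683′; 116 + 2.21683/60 = 116.036947
W ⇒ negate

-59.62389, -116.03695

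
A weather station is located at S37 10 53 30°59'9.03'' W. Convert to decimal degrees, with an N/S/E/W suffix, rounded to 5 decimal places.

37.18139° S, 30.98584° W

Latitude: 37 + 10/60 + 53/3600 = 37.181389
Lon: 30° + 59/60 + 9.03/3600 = 30 + 0.983333 + 0.002508 = 30.985842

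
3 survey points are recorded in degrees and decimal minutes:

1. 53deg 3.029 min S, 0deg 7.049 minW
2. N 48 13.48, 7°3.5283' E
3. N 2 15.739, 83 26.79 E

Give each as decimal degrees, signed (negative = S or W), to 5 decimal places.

1. -53.05048, -0.11748
2. 48.22467, 7.05881
3. 2.26232, 83.44650

Point 1:
  Lat: 53 + 3.029/60 = 53.050483
  S → negative
  Longitude: 7.049′ = 0.117483°; total 0.117483
  W ⇒ negate
Point 2:
  Latitude: 13.48′ = 0.224667°; total 48.224667
  N → positive
  λ: 7 + 3.5283/60 = 7.058805
  E ⇒ keep positive
Point 3:
  φ: 15.739′ = 0.262317°; total 2.262317
  N → positive
  Lon: 26.79′ = 0.446500°; total 83.446500
  E → positive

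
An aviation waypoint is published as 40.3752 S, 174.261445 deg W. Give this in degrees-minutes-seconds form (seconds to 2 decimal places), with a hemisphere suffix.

Lat: whole degrees 40; 22.51200′ → 22′ and 30.7200″
Longitude: 0.261445° → 15.68670′; 0.68670 × 60 = 41.2020″

40°22′30.72″ S, 174°15′41.20″ W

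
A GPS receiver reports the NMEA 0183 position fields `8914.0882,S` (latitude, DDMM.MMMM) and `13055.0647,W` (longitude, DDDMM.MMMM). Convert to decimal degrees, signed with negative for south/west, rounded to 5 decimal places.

-89.23480, -130.91775

φ: degrees = first 2 digits = 89, minutes = 14.0882; 89 + 14.0882/60 = 89.234803
S → negative
Longitude: degrees = first 3 digits = 130, minutes = 55.0647; 130 + 55.0647/60 = 130.917745
hemisphere W, so the sign is −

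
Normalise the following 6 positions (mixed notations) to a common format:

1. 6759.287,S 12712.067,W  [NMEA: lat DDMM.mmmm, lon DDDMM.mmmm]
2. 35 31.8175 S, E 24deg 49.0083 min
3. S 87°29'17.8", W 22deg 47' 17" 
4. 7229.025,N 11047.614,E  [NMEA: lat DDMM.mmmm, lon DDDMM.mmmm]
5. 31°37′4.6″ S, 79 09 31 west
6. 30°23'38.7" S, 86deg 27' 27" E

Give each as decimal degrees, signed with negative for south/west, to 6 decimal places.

1. -67.988117, -127.201117
2. -35.530292, 24.816805
3. -87.488278, -22.788056
4. 72.483750, 110.793567
5. -31.617944, -79.158611
6. -30.394083, 86.457500

Point 1:
  φ: split at 2 digits → 67° and 59.287′; 67 + 59.287/60 = 67.9881167
  hemisphere S, so the sign is −
  Lon: degrees = first 3 digits = 127, minutes = 12.067; 127 + 12.067/60 = 127.2011167
  W → negative
Point 2:
  φ: 35 + 31.8175/60 = 35.5302917
  S → negative
  Lon: 24 + 49.0083/60 = 24.8168050
  E ⇒ keep positive
Point 3:
  Lat: 29′ + 17.8″ = 29.29667′; 87 + 29.29667/60 = 87.4882778
  hemisphere S, so the sign is −
  Lon: 22 + 47/60 + 17/3600 = 22.7880556
  W ⇒ negate
Point 4:
  Lat: degrees = first 2 digits = 72, minutes = 29.025; 72 + 29.025/60 = 72.4837500
  N ⇒ keep positive
  Lon: degrees = first 3 digits = 110, minutes = 47.614; 110 + 47.614/60 = 110.7935667
  E → positive
Point 5:
  Lat: 31° + 37/60 + 4.6/3600 = 31 + 0.616667 + 0.001278 = 31.6179444
  S → negative
  λ: 79° + 9/60 + 31/3600 = 79 + 0.150000 + 0.008611 = 79.1586111
  W ⇒ negate
Point 6:
  Latitude: 23′ + 38.7″ = 23.64500′; 30 + 23.64500/60 = 30.3940833
  S → negative
  Longitude: 86° + 27/60 + 27/3600 = 86 + 0.450000 + 0.007500 = 86.4575000
  E ⇒ keep positive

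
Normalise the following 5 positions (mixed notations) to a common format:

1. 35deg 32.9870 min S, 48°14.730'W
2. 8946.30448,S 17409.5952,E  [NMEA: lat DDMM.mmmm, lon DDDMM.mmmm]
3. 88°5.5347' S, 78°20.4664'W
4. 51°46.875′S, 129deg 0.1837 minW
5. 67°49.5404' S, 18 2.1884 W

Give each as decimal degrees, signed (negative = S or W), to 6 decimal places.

1. -35.549783, -48.245500
2. -89.771741, 174.159920
3. -88.092245, -78.341107
4. -51.781250, -129.003062
5. -67.825673, -18.036473

Point 1:
  Lat: 32.987′ = 0.549783°; total 35.5497833
  S → negative
  Longitude: 48 + 14.73/60 = 48.2455000
  hemisphere W, so the sign is −
Point 2:
  φ: split at 2 digits → 89° and 46.30448′; 89 + 46.30448/60 = 89.7717413
  S → negative
  Lon: degrees = first 3 digits = 174, minutes = 9.5952; 174 + 9.5952/60 = 174.1599200
  E ⇒ keep positive
Point 3:
  Lat: 5.5347′ = 0.092245°; total 88.0922450
  hemisphere S, so the sign is −
  Lon: 78 + 20.4664/60 = 78.3411067
  W → negative
Point 4:
  Latitude: 46.875′ = 0.781250°; total 51.7812500
  S → negative
  Longitude: 0.1837′ = 0.003062°; total 129.0030617
  W → negative
Point 5:
  Latitude: 67 + 49.5404/60 = 67.8256733
  S → negative
  Longitude: 18 + 2.1884/60 = 18.0364733
  hemisphere W, so the sign is −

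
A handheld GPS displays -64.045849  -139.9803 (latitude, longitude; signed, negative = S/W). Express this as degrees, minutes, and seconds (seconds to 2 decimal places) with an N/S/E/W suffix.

Latitude is negative → S; |value| = 64.045849
φ: 0.045849 × 60 = 2.75094′ → 2′, remainder × 60 = 45.0564″
Longitude is negative → W; |value| = 139.980300
Longitude: 0.980300° → 58.81800′; 0.81800 × 60 = 49.0800″

64°02′45.06″ S, 139°58′49.08″ W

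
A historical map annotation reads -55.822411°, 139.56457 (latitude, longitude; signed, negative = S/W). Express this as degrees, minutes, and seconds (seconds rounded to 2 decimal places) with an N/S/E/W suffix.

Latitude is negative → S; |value| = 55.822411
Lat: 0.822411° → 49.34466′; 0.34466 × 60 = 20.6796″
Lon: 0.564570 × 60 = 33.87420′ → 33′, remainder × 60 = 52.4520″

55°49′20.68″ S, 139°33′52.45″ E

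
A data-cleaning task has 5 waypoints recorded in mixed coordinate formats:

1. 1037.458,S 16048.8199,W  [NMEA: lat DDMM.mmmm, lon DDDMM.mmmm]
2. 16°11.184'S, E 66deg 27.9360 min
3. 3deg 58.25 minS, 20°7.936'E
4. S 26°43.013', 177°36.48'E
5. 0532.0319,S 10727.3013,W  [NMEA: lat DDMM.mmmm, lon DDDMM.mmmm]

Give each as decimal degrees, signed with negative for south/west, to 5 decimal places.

1. -10.62430, -160.81367
2. -16.18640, 66.46560
3. -3.97083, 20.13227
4. -26.71688, 177.60800
5. -5.53387, -107.45502

Point 1:
  Latitude: split at 2 digits → 10° and 37.458′; 10 + 37.458/60 = 10.624300
  hemisphere S, so the sign is −
  Lon: split at 3 digits → 160° and 48.8199′; 160 + 48.8199/60 = 160.813665
  W → negative
Point 2:
  Latitude: 11.184′ = 0.186400°; total 16.186400
  S ⇒ negate
  Lon: 27.936′ = 0.465600°; total 66.465600
  E → positive
Point 3:
  Latitude: 3 + 58.25/60 = 3.970833
  S ⇒ negate
  λ: 20 + 7.936/60 = 20.132267
  E ⇒ keep positive
Point 4:
  Latitude: 43.013′ = 0.716883°; total 26.716883
  hemisphere S, so the sign is −
  λ: 177 + 36.48/60 = 177.608000
  E → positive
Point 5:
  φ: degrees = first 2 digits = 5, minutes = 32.0319; 5 + 32.0319/60 = 5.533865
  hemisphere S, so the sign is −
  Lon: split at 3 digits → 107° and 27.3013′; 107 + 27.3013/60 = 107.455022
  W ⇒ negate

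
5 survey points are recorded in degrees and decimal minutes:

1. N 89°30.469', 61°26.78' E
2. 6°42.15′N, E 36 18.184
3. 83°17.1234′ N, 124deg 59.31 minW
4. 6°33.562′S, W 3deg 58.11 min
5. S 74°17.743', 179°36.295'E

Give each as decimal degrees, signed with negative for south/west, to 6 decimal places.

Point 1:
  φ: 30.469′ = 0.507817°; total 89.5078167
  N ⇒ keep positive
  Lon: 61 + 26.78/60 = 61.4463333
  E ⇒ keep positive
Point 2:
  Lat: 6 + 42.15/60 = 6.7025000
  N → positive
  λ: 18.184′ = 0.303067°; total 36.3030667
  E → positive
Point 3:
  Latitude: 17.1234′ = 0.285390°; total 83.2853900
  N → positive
  λ: 124 + 59.31/60 = 124.9885000
  hemisphere W, so the sign is −
Point 4:
  φ: 6 + 33.562/60 = 6.5593667
  S → negative
  Longitude: 58.11′ = 0.968500°; total 3.9685000
  hemisphere W, so the sign is −
Point 5:
  Latitude: 17.743′ = 0.295717°; total 74.2957167
  S ⇒ negate
  Lon: 179 + 36.295/60 = 179.6049167
  E → positive

1. 89.507817, 61.446333
2. 6.702500, 36.303067
3. 83.285390, -124.988500
4. -6.559367, -3.968500
5. -74.295717, 179.604917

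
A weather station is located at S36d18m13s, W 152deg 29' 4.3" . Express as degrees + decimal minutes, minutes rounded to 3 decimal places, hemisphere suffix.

φ: seconds/60 = 0.21667; minutes = 18 + 0.21667 = 18.21667
λ: 29 + 4.3/60 = 29.07167′

36° 18.217′ S, 152° 29.072′ W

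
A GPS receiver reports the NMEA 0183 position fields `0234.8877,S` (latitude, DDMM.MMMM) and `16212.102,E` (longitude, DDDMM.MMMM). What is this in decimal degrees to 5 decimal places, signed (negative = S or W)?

-2.58146, 162.20170

φ: degrees = first 2 digits = 2, minutes = 34.8877; 2 + 34.8877/60 = 2.581462
hemisphere S, so the sign is −
λ: split at 3 digits → 162° and 12.102′; 162 + 12.102/60 = 162.201700
E → positive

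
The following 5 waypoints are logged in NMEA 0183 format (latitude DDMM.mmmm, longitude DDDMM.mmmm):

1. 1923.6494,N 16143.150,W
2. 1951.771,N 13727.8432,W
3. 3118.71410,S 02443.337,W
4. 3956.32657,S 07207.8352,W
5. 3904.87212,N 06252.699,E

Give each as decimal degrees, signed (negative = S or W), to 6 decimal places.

1. 19.394157, -161.719167
2. 19.862850, -137.464053
3. -31.311902, -24.722283
4. -39.938776, -72.130587
5. 39.081202, 62.878317

Point 1:
  Lat: split at 2 digits → 19° and 23.6494′; 19 + 23.6494/60 = 19.3941567
  N → positive
  Lon: degrees = first 3 digits = 161, minutes = 43.15; 161 + 43.15/60 = 161.7191667
  W ⇒ negate
Point 2:
  φ: degrees = first 2 digits = 19, minutes = 51.771; 19 + 51.771/60 = 19.8628500
  N ⇒ keep positive
  Lon: degrees = first 3 digits = 137, minutes = 27.8432; 137 + 27.8432/60 = 137.4640533
  W → negative
Point 3:
  φ: split at 2 digits → 31° and 18.7141′; 31 + 18.7141/60 = 31.3119017
  S ⇒ negate
  Longitude: degrees = first 3 digits = 24, minutes = 43.337; 24 + 43.337/60 = 24.7222833
  W → negative
Point 4:
  φ: degrees = first 2 digits = 39, minutes = 56.32657; 39 + 56.32657/60 = 39.9387762
  hemisphere S, so the sign is −
  Longitude: degrees = first 3 digits = 72, minutes = 7.8352; 72 + 7.8352/60 = 72.1305867
  hemisphere W, so the sign is −
Point 5:
  Lat: split at 2 digits → 39° and 4.87212′; 39 + 4.87212/60 = 39.0812020
  N ⇒ keep positive
  Longitude: degrees = first 3 digits = 62, minutes = 52.699; 62 + 52.699/60 = 62.8783167
  E → positive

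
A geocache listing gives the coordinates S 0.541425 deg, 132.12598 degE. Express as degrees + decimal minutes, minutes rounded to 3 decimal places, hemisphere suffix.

0° 32.486′ S, 132° 7.559′ E

φ: minutes = (0.541425 − 0) × 60 = 32.48550
Lon: 132° + 0.125980 × 60 = 132° 7.55880′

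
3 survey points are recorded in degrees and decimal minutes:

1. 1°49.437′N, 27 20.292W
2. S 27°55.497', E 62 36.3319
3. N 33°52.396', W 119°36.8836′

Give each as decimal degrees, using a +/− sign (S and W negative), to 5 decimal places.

1. 1.82395, -27.33820
2. -27.92495, 62.60553
3. 33.87327, -119.61473

Point 1:
  Lat: 49.437′ = 0.823950°; total 1.823950
  N → positive
  Lon: 20.292′ = 0.338200°; total 27.338200
  hemisphere W, so the sign is −
Point 2:
  Latitude: 27 + 55.497/60 = 27.924950
  hemisphere S, so the sign is −
  λ: 36.3319′ = 0.605532°; total 62.605532
  E ⇒ keep positive
Point 3:
  Lat: 52.396′ = 0.873267°; total 33.873267
  N → positive
  Longitude: 119 + 36.8836/60 = 119.614727
  W ⇒ negate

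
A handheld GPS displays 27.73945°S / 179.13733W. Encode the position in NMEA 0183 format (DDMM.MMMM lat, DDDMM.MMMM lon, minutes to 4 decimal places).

2744.3670,S / 17908.2398,W

Lat: 27° + 0.739450 × 60 = 27° 44.367000′
Lon: 179° + 0.137330 × 60 = 179° 8.239800′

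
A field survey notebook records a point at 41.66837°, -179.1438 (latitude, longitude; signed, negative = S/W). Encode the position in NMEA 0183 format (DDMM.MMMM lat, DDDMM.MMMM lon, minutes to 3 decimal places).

Lat: fractional part 0.668370 → 40.10220 minutes
Longitude is negative → W; |value| = 179.143800
Lon: 179° + 0.143800 × 60 = 179° 8.62800′

4140.102,N / 17908.628,W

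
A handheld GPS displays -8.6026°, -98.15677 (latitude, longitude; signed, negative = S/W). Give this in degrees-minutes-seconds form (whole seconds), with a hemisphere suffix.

Latitude is negative → S; |value| = 8.602600
Lat: whole degrees 8; 36.15600′ → 36′ and 9.36″
Longitude is negative → W; |value| = 98.156770
Longitude: whole degrees 98; 9.40620′ → 9′ and 24.37″

8°36′9″ S, 98°09′24″ W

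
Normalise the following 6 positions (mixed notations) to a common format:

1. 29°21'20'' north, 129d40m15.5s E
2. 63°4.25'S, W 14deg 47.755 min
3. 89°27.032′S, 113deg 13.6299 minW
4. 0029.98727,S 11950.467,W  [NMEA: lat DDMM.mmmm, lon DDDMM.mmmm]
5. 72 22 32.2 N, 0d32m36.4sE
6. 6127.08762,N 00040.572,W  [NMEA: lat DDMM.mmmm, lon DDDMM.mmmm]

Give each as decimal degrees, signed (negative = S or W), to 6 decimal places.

Point 1:
  Latitude: 29 + 21/60 + 20/3600 = 29.3555556
  N → positive
  Lon: 40′ + 15.5″ = 40.25833′; 129 + 40.25833/60 = 129.6709722
  E → positive
Point 2:
  Latitude: 4.25′ = 0.070833°; total 63.0708333
  hemisphere S, so the sign is −
  Lon: 14 + 47.755/60 = 14.7959167
  W ⇒ negate
Point 3:
  Latitude: 27.032′ = 0.450533°; total 89.4505333
  S → negative
  Lon: 13.6299′ = 0.227165°; total 113.2271650
  W → negative
Point 4:
  φ: split at 2 digits → 00° and 29.98727′; 0 + 29.98727/60 = 0.4997878
  hemisphere S, so the sign is −
  λ: split at 3 digits → 119° and 50.467′; 119 + 50.467/60 = 119.8411167
  W ⇒ negate
Point 5:
  Lat: 22′ + 32.2″ = 22.53667′; 72 + 22.53667/60 = 72.3756111
  N → positive
  Longitude: 0 + 32/60 + 36.4/3600 = 0.5434444
  E → positive
Point 6:
  φ: degrees = first 2 digits = 61, minutes = 27.08762; 61 + 27.08762/60 = 61.4514603
  N → positive
  λ: degrees = first 3 digits = 0, minutes = 40.572; 0 + 40.572/60 = 0.6762000
  W ⇒ negate

1. 29.355556, 129.670972
2. -63.070833, -14.795917
3. -89.450533, -113.227165
4. -0.499788, -119.841117
5. 72.375611, 0.543444
6. 61.451460, -0.676200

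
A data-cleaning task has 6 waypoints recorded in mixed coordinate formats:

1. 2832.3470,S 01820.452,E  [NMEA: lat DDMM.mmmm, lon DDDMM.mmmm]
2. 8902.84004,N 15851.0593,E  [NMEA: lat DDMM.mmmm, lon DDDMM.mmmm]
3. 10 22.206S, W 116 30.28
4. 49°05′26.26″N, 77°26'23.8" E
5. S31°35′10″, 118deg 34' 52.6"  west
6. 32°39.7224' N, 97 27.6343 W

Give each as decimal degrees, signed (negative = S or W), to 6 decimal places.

Point 1:
  Lat: degrees = first 2 digits = 28, minutes = 32.347; 28 + 32.347/60 = 28.5391167
  hemisphere S, so the sign is −
  λ: degrees = first 3 digits = 18, minutes = 20.452; 18 + 20.452/60 = 18.3408667
  E ⇒ keep positive
Point 2:
  φ: degrees = first 2 digits = 89, minutes = 2.84004; 89 + 2.84004/60 = 89.0473340
  N ⇒ keep positive
  Longitude: split at 3 digits → 158° and 51.0593′; 158 + 51.0593/60 = 158.8509883
  E → positive
Point 3:
  φ: 22.206′ = 0.370100°; total 10.3701000
  S ⇒ negate
  Longitude: 30.28′ = 0.504667°; total 116.5046667
  W ⇒ negate
Point 4:
  φ: 49 + 5/60 + 26.26/3600 = 49.0906278
  N ⇒ keep positive
  Lon: 26′ + 23.8″ = 26.39667′; 77 + 26.39667/60 = 77.4399444
  E → positive
Point 5:
  φ: 35′ + 10″ = 35.16667′; 31 + 35.16667/60 = 31.5861111
  hemisphere S, so the sign is −
  λ: 34′ + 52.6″ = 34.87667′; 118 + 34.87667/60 = 118.5812778
  W ⇒ negate
Point 6:
  Latitude: 32 + 39.7224/60 = 32.6620400
  N ⇒ keep positive
  Lon: 27.6343′ = 0.460572°; total 97.4605717
  W → negative

1. -28.539117, 18.340867
2. 89.047334, 158.850988
3. -10.370100, -116.504667
4. 49.090628, 77.439944
5. -31.586111, -118.581278
6. 32.662040, -97.460572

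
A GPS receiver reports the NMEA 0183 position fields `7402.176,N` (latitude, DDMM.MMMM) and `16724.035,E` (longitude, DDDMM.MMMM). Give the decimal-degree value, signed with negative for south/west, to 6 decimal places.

74.036267, 167.400583

Lat: degrees = first 2 digits = 74, minutes = 2.176; 74 + 2.176/60 = 74.0362667
N ⇒ keep positive
Lon: degrees = first 3 digits = 167, minutes = 24.035; 167 + 24.035/60 = 167.4005833
E → positive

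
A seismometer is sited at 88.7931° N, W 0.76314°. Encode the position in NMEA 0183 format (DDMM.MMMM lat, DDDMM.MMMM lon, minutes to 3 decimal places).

8847.586,N / 00045.788,W

Lat: fractional part 0.793100 → 47.58600 minutes
Longitude: 0° + 0.763140 × 60 = 0° 45.78840′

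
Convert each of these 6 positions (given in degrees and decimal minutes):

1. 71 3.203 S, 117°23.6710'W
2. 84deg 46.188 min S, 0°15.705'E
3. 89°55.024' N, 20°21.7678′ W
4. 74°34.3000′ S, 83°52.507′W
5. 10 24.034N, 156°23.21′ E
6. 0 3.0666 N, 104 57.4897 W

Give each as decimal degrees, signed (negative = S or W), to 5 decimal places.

Point 1:
  Latitude: 3.203′ = 0.053383°; total 71.053383
  S ⇒ negate
  λ: 23.671′ = 0.394517°; total 117.394517
  hemisphere W, so the sign is −
Point 2:
  Lat: 46.188′ = 0.769800°; total 84.769800
  hemisphere S, so the sign is −
  Longitude: 0 + 15.705/60 = 0.261750
  E → positive
Point 3:
  Lat: 55.024′ = 0.917067°; total 89.917067
  N → positive
  Longitude: 21.7678′ = 0.362797°; total 20.362797
  W → negative
Point 4:
  Lat: 34.3′ = 0.571667°; total 74.571667
  hemisphere S, so the sign is −
  Longitude: 52.507′ = 0.875117°; total 83.875117
  hemisphere W, so the sign is −
Point 5:
  Latitude: 24.034′ = 0.400567°; total 10.400567
  N ⇒ keep positive
  Lon: 156 + 23.21/60 = 156.386833
  E → positive
Point 6:
  Lat: 0 + 3.0666/60 = 0.051110
  N ⇒ keep positive
  λ: 57.4897′ = 0.958162°; total 104.958162
  W → negative

1. -71.05338, -117.39452
2. -84.76980, 0.26175
3. 89.91707, -20.36280
4. -74.57167, -83.87512
5. 10.40057, 156.38683
6. 0.05111, -104.95816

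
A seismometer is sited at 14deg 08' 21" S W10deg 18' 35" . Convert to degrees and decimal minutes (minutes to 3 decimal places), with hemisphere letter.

Lat: seconds/60 = 0.35000; minutes = 8 + 0.35000 = 8.35000
Lon: 18 + 35/60 = 18.58333′

14° 8.350′ S, 10° 18.583′ W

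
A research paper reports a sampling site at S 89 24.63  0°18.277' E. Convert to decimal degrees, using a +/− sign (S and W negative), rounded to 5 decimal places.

-89.41050, 0.30462

Latitude: 89 + 24.63/60 = 89.410500
hemisphere S, so the sign is −
Lon: 18.277′ = 0.304617°; total 0.304617
E → positive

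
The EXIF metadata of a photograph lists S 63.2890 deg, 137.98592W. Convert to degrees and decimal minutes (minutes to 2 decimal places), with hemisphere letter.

63° 17.34′ S, 137° 59.16′ W

Lat: fractional part 0.289000 → 17.3400 minutes
Lon: minutes = (137.985920 − 137) × 60 = 59.1552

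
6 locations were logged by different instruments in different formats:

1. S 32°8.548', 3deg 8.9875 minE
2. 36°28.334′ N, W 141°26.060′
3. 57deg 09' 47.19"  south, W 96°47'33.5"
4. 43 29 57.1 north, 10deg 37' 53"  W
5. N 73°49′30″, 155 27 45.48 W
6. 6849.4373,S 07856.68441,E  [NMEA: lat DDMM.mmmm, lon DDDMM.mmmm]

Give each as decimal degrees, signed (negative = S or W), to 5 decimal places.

Point 1:
  Lat: 32 + 8.548/60 = 32.142467
  hemisphere S, so the sign is −
  Lon: 8.9875′ = 0.149792°; total 3.149792
  E ⇒ keep positive
Point 2:
  φ: 36 + 28.334/60 = 36.472233
  N ⇒ keep positive
  Longitude: 26.06′ = 0.434333°; total 141.434333
  W ⇒ negate
Point 3:
  Lat: 9′ + 47.19″ = 9.78650′; 57 + 9.78650/60 = 57.163108
  S ⇒ negate
  Lon: 47′ + 33.5″ = 47.55833′; 96 + 47.55833/60 = 96.792639
  W → negative
Point 4:
  Latitude: 43 + 29/60 + 57.1/3600 = 43.499194
  N ⇒ keep positive
  Lon: 10 + 37/60 + 53/3600 = 10.631389
  hemisphere W, so the sign is −
Point 5:
  Latitude: 73° + 49/60 + 30/3600 = 73 + 0.816667 + 0.008333 = 73.825000
  N ⇒ keep positive
  Longitude: 155° + 27/60 + 45.48/3600 = 155 + 0.450000 + 0.012633 = 155.462633
  hemisphere W, so the sign is −
Point 6:
  Latitude: degrees = first 2 digits = 68, minutes = 49.4373; 68 + 49.4373/60 = 68.823955
  S ⇒ negate
  Lon: split at 3 digits → 078° and 56.68441′; 78 + 56.68441/60 = 78.944740
  E ⇒ keep positive

1. -32.14247, 3.14979
2. 36.47223, -141.43433
3. -57.16311, -96.79264
4. 43.49919, -10.63139
5. 73.82500, -155.46263
6. -68.82396, 78.94474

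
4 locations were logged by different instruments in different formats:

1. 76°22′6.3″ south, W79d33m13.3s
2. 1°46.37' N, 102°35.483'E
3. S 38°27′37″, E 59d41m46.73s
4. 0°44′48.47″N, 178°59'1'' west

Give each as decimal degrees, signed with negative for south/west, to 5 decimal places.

Point 1:
  Lat: 76° + 22/60 + 6.3/3600 = 76 + 0.366667 + 0.001750 = 76.368417
  S → negative
  Longitude: 33′ + 13.3″ = 33.22167′; 79 + 33.22167/60 = 79.553694
  W ⇒ negate
Point 2:
  Lat: 1 + 46.37/60 = 1.772833
  N ⇒ keep positive
  Longitude: 102 + 35.483/60 = 102.591383
  E → positive
Point 3:
  φ: 38° + 27/60 + 37/3600 = 38 + 0.450000 + 0.010278 = 38.460278
  S ⇒ negate
  λ: 41′ + 46.73″ = 41.77883′; 59 + 41.77883/60 = 59.696314
  E ⇒ keep positive
Point 4:
  φ: 0° + 44/60 + 48.47/3600 = 0 + 0.733333 + 0.013464 = 0.746797
  N → positive
  Longitude: 178° + 59/60 + 1/3600 = 178 + 0.983333 + 0.000278 = 178.983611
  hemisphere W, so the sign is −

1. -76.36842, -79.55369
2. 1.77283, 102.59138
3. -38.46028, 59.69631
4. 0.74680, -178.98361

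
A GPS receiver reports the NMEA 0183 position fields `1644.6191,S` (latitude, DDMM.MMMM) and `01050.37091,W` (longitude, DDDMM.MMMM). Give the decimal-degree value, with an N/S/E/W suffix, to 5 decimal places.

16.74365° S, 10.83952° W

φ: degrees = first 2 digits = 16, minutes = 44.6191; 16 + 44.6191/60 = 16.743652
Lon: split at 3 digits → 010° and 50.37091′; 10 + 50.37091/60 = 10.839515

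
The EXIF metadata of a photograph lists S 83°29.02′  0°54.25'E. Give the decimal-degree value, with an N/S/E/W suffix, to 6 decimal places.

83.483667° S, 0.904167° E

Latitude: 83 + 29.02/60 = 83.4836667
Longitude: 54.25′ = 0.904167°; total 0.9041667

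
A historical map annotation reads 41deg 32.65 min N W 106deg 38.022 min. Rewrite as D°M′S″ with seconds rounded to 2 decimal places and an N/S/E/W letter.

41°32′39.00″ N, 106°38′1.32″ W

Lat: fractional minutes 0.65000 × 60 = 39.0000″
Longitude: fractional minutes 0.02200 × 60 = 1.3200″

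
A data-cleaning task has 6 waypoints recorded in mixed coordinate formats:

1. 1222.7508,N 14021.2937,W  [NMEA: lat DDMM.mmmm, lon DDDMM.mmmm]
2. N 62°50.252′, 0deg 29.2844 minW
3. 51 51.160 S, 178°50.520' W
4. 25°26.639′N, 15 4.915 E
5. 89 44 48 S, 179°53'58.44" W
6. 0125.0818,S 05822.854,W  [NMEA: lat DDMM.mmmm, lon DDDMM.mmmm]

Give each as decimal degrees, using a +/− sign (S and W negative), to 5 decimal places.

1. 12.37918, -140.35490
2. 62.83753, -0.48807
3. -51.85267, -178.84200
4. 25.44398, 15.08192
5. -89.74667, -179.89957
6. -1.41803, -58.38090

Point 1:
  φ: degrees = first 2 digits = 12, minutes = 22.7508; 12 + 22.7508/60 = 12.379180
  N → positive
  Longitude: split at 3 digits → 140° and 21.2937′; 140 + 21.2937/60 = 140.354895
  W ⇒ negate
Point 2:
  Latitude: 50.252′ = 0.837533°; total 62.837533
  N ⇒ keep positive
  Longitude: 0 + 29.2844/60 = 0.488073
  W ⇒ negate
Point 3:
  Latitude: 51.16′ = 0.852667°; total 51.852667
  S ⇒ negate
  Lon: 178 + 50.52/60 = 178.842000
  hemisphere W, so the sign is −
Point 4:
  Lat: 25 + 26.639/60 = 25.443983
  N → positive
  Longitude: 15 + 4.915/60 = 15.081917
  E → positive
Point 5:
  Latitude: 44′ + 48″ = 44.80000′; 89 + 44.80000/60 = 89.746667
  hemisphere S, so the sign is −
  λ: 179° + 53/60 + 58.44/3600 = 179 + 0.883333 + 0.016233 = 179.899567
  hemisphere W, so the sign is −
Point 6:
  Latitude: split at 2 digits → 01° and 25.0818′; 1 + 25.0818/60 = 1.418030
  hemisphere S, so the sign is −
  Longitude: degrees = first 3 digits = 58, minutes = 22.854; 58 + 22.854/60 = 58.380900
  W → negative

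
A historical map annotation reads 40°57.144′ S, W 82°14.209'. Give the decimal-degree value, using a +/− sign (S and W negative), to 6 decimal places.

φ: 57.144′ = 0.952400°; total 40.9524000
S ⇒ negate
Lon: 14.209′ = 0.236817°; total 82.2368167
hemisphere W, so the sign is −

-40.952400, -82.236817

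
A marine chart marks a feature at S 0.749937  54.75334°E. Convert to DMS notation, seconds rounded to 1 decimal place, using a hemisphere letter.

0°44′59.8″ S, 54°45′12.0″ E

φ: 0.749937 × 60 = 44.99622′ → 44′, remainder × 60 = 59.773″
λ: whole degrees 54; 45.20040′ → 45′ and 12.024″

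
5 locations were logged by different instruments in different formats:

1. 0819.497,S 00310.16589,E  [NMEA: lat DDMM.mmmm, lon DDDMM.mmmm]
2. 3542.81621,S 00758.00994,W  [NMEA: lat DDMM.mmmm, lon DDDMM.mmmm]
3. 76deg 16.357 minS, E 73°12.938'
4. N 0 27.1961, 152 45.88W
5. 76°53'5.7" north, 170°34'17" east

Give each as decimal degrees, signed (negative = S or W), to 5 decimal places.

Point 1:
  φ: split at 2 digits → 08° and 19.497′; 8 + 19.497/60 = 8.324950
  S ⇒ negate
  Longitude: degrees = first 3 digits = 3, minutes = 10.16589; 3 + 10.16589/60 = 3.169432
  E → positive
Point 2:
  Lat: degrees = first 2 digits = 35, minutes = 42.81621; 35 + 42.81621/60 = 35.713604
  S ⇒ negate
  Longitude: split at 3 digits → 007° and 58.00994′; 7 + 58.00994/60 = 7.966832
  W ⇒ negate
Point 3:
  φ: 16.357′ = 0.272617°; total 76.272617
  S ⇒ negate
  Lon: 12.938′ = 0.215633°; total 73.215633
  E ⇒ keep positive
Point 4:
  φ: 0 + 27.1961/60 = 0.453268
  N ⇒ keep positive
  Lon: 45.88′ = 0.764667°; total 152.764667
  W → negative
Point 5:
  Latitude: 76° + 53/60 + 5.7/3600 = 76 + 0.883333 + 0.001583 = 76.884917
  N ⇒ keep positive
  Lon: 170 + 34/60 + 17/3600 = 170.571389
  E → positive

1. -8.32495, 3.16943
2. -35.71360, -7.96683
3. -76.27262, 73.21563
4. 0.45327, -152.76467
5. 76.88492, 170.57139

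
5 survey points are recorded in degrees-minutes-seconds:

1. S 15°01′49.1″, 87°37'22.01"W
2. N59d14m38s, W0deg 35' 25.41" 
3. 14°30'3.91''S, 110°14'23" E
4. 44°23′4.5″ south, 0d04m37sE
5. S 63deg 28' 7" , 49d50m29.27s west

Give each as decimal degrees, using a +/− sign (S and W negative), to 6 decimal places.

1. -15.030306, -87.622781
2. 59.243889, -0.590392
3. -14.501086, 110.239722
4. -44.384583, 0.076944
5. -63.468611, -49.841464

Point 1:
  Lat: 15° + 1/60 + 49.1/3600 = 15 + 0.016667 + 0.013639 = 15.0303056
  hemisphere S, so the sign is −
  Lon: 87° + 37/60 + 22.01/3600 = 87 + 0.616667 + 0.006114 = 87.6227806
  hemisphere W, so the sign is −
Point 2:
  φ: 14′ + 38″ = 14.63333′; 59 + 14.63333/60 = 59.2438889
  N → positive
  Lon: 35′ + 25.41″ = 35.42350′; 0 + 35.42350/60 = 0.5903917
  hemisphere W, so the sign is −
Point 3:
  Lat: 14 + 30/60 + 3.91/3600 = 14.5010861
  hemisphere S, so the sign is −
  λ: 14′ + 23″ = 14.38333′; 110 + 14.38333/60 = 110.2397222
  E ⇒ keep positive
Point 4:
  φ: 23′ + 4.5″ = 23.07500′; 44 + 23.07500/60 = 44.3845833
  S → negative
  λ: 4′ + 37″ = 4.61667′; 0 + 4.61667/60 = 0.0769444
  E → positive
Point 5:
  Latitude: 63° + 28/60 + 7/3600 = 63 + 0.466667 + 0.001944 = 63.4686111
  S ⇒ negate
  λ: 50′ + 29.27″ = 50.48783′; 49 + 50.48783/60 = 49.8414639
  hemisphere W, so the sign is −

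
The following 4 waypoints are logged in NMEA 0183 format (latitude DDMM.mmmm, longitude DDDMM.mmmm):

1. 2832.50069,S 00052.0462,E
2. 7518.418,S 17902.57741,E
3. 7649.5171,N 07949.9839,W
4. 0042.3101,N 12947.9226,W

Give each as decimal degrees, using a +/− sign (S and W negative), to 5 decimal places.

Point 1:
  Latitude: degrees = first 2 digits = 28, minutes = 32.50069; 28 + 32.50069/60 = 28.541678
  S → negative
  Lon: split at 3 digits → 000° and 52.0462′; 0 + 52.0462/60 = 0.867437
  E ⇒ keep positive
Point 2:
  Lat: split at 2 digits → 75° and 18.418′; 75 + 18.418/60 = 75.306967
  S ⇒ negate
  λ: split at 3 digits → 179° and 2.57741′; 179 + 2.57741/60 = 179.042957
  E → positive
Point 3:
  Lat: degrees = first 2 digits = 76, minutes = 49.5171; 76 + 49.5171/60 = 76.825285
  N → positive
  λ: degrees = first 3 digits = 79, minutes = 49.9839; 79 + 49.9839/60 = 79.833065
  W → negative
Point 4:
  Lat: degrees = first 2 digits = 0, minutes = 42.3101; 0 + 42.3101/60 = 0.705168
  N → positive
  Longitude: split at 3 digits → 129° and 47.9226′; 129 + 47.9226/60 = 129.798710
  W → negative

1. -28.54168, 0.86744
2. -75.30697, 179.04296
3. 76.82529, -79.83307
4. 0.70517, -129.79871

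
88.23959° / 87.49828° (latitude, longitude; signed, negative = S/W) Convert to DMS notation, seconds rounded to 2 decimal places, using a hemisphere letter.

88°14′22.52″ N, 87°29′53.81″ E

Lat: 0.239590° → 14.37540′; 0.37540 × 60 = 22.5240″
Lon: whole degrees 87; 29.89680′ → 29′ and 53.8080″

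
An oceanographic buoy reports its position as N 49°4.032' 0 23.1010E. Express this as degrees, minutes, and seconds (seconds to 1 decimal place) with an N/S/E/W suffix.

49°04′1.9″ N, 0°23′6.1″ E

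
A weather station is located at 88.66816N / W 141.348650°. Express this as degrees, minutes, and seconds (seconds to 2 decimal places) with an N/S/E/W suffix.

Lat: 0.668160 × 60 = 40.08960′ → 40′, remainder × 60 = 5.3760″
Longitude: 0.348650° → 20.91900′; 0.91900 × 60 = 55.1400″

88°40′5.38″ N, 141°20′55.14″ W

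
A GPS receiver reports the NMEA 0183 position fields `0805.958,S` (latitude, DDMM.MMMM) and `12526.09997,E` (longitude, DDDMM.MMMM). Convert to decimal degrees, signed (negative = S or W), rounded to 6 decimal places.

Lat: degrees = first 2 digits = 8, minutes = 5.958; 8 + 5.958/60 = 8.0993000
S ⇒ negate
Lon: split at 3 digits → 125° and 26.09997′; 125 + 26.09997/60 = 125.4349995
E → positive

-8.099300, 125.435000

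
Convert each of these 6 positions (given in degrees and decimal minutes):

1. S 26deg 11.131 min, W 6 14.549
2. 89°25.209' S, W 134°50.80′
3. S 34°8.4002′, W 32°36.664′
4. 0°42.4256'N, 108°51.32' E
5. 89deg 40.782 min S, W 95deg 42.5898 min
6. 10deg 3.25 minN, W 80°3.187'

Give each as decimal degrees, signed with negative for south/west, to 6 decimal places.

1. -26.185517, -6.242483
2. -89.420150, -134.846667
3. -34.140003, -32.611067
4. 0.707093, 108.855333
5. -89.679700, -95.709830
6. 10.054167, -80.053117

Point 1:
  Latitude: 26 + 11.131/60 = 26.1855167
  S ⇒ negate
  Longitude: 6 + 14.549/60 = 6.2424833
  W → negative
Point 2:
  Latitude: 89 + 25.209/60 = 89.4201500
  hemisphere S, so the sign is −
  λ: 134 + 50.8/60 = 134.8466667
  W ⇒ negate
Point 3:
  φ: 8.4002′ = 0.140003°; total 34.1400033
  hemisphere S, so the sign is −
  λ: 32 + 36.664/60 = 32.6110667
  W ⇒ negate
Point 4:
  φ: 0 + 42.4256/60 = 0.7070933
  N ⇒ keep positive
  Lon: 108 + 51.32/60 = 108.8553333
  E → positive
Point 5:
  φ: 89 + 40.782/60 = 89.6797000
  S ⇒ negate
  λ: 95 + 42.5898/60 = 95.7098300
  W ⇒ negate
Point 6:
  Lat: 10 + 3.25/60 = 10.0541667
  N → positive
  λ: 3.187′ = 0.053117°; total 80.0531167
  W → negative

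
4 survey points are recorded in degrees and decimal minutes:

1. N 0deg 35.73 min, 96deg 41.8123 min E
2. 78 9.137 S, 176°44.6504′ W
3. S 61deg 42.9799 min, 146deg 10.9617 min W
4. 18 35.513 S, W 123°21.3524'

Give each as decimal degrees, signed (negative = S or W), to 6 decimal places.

1. 0.595500, 96.696872
2. -78.152283, -176.744173
3. -61.716332, -146.182695
4. -18.591883, -123.355873

Point 1:
  Lat: 35.73′ = 0.595500°; total 0.5955000
  N ⇒ keep positive
  λ: 41.8123′ = 0.696872°; total 96.6968717
  E ⇒ keep positive
Point 2:
  Latitude: 9.137′ = 0.152283°; total 78.1522833
  hemisphere S, so the sign is −
  Lon: 176 + 44.6504/60 = 176.7441733
  W → negative
Point 3:
  φ: 61 + 42.9799/60 = 61.7163317
  S ⇒ negate
  λ: 10.9617′ = 0.182695°; total 146.1826950
  W → negative
Point 4:
  φ: 18 + 35.513/60 = 18.5918833
  S ⇒ negate
  Lon: 123 + 21.3524/60 = 123.3558733
  hemisphere W, so the sign is −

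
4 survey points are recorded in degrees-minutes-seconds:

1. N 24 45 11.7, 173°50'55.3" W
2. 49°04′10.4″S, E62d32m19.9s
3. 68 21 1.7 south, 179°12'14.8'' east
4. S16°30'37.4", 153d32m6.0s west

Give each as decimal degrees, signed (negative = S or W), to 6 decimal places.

Point 1:
  Lat: 24° + 45/60 + 11.7/3600 = 24 + 0.750000 + 0.003250 = 24.7532500
  N → positive
  Lon: 173° + 50/60 + 55.3/3600 = 173 + 0.833333 + 0.015361 = 173.8486944
  W → negative
Point 2:
  Latitude: 4′ + 10.4″ = 4.17333′; 49 + 4.17333/60 = 49.0695556
  S → negative
  Longitude: 32′ + 19.9″ = 32.33167′; 62 + 32.33167/60 = 62.5388611
  E → positive
Point 3:
  Lat: 68 + 21/60 + 1.7/3600 = 68.3504722
  S ⇒ negate
  Longitude: 179 + 12/60 + 14.8/3600 = 179.2041111
  E → positive
Point 4:
  Lat: 30′ + 37.4″ = 30.62333′; 16 + 30.62333/60 = 16.5103889
  S ⇒ negate
  Longitude: 153 + 32/60 + 6/3600 = 153.5350000
  hemisphere W, so the sign is −

1. 24.753250, -173.848694
2. -49.069556, 62.538861
3. -68.350472, 179.204111
4. -16.510389, -153.535000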